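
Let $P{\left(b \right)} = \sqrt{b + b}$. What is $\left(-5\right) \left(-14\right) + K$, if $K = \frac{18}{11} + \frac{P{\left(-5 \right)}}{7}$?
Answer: $\frac{788}{11} + \frac{i \sqrt{10}}{7} \approx 71.636 + 0.45175 i$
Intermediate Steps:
$P{\left(b \right)} = \sqrt{2} \sqrt{b}$ ($P{\left(b \right)} = \sqrt{2 b} = \sqrt{2} \sqrt{b}$)
$K = \frac{18}{11} + \frac{i \sqrt{10}}{7}$ ($K = \frac{18}{11} + \frac{\sqrt{2} \sqrt{-5}}{7} = 18 \cdot \frac{1}{11} + \sqrt{2} i \sqrt{5} \cdot \frac{1}{7} = \frac{18}{11} + i \sqrt{10} \cdot \frac{1}{7} = \frac{18}{11} + \frac{i \sqrt{10}}{7} \approx 1.6364 + 0.45175 i$)
$\left(-5\right) \left(-14\right) + K = \left(-5\right) \left(-14\right) + \left(\frac{18}{11} + \frac{i \sqrt{10}}{7}\right) = 70 + \left(\frac{18}{11} + \frac{i \sqrt{10}}{7}\right) = \frac{788}{11} + \frac{i \sqrt{10}}{7}$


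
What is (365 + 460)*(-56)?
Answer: -46200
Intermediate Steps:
(365 + 460)*(-56) = 825*(-56) = -46200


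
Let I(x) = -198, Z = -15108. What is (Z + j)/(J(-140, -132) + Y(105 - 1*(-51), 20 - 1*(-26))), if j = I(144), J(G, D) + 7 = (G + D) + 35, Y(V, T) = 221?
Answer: 15306/23 ≈ 665.48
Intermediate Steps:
J(G, D) = 28 + D + G (J(G, D) = -7 + ((G + D) + 35) = -7 + ((D + G) + 35) = -7 + (35 + D + G) = 28 + D + G)
j = -198
(Z + j)/(J(-140, -132) + Y(105 - 1*(-51), 20 - 1*(-26))) = (-15108 - 198)/((28 - 132 - 140) + 221) = -15306/(-244 + 221) = -15306/(-23) = -15306*(-1/23) = 15306/23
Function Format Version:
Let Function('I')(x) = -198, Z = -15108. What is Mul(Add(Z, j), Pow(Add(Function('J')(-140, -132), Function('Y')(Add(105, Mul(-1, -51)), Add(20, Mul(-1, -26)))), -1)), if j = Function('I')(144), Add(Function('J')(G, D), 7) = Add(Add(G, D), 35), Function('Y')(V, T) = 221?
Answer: Rational(15306, 23) ≈ 665.48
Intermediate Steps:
Function('J')(G, D) = Add(28, D, G) (Function('J')(G, D) = Add(-7, Add(Add(G, D), 35)) = Add(-7, Add(Add(D, G), 35)) = Add(-7, Add(35, D, G)) = Add(28, D, G))
j = -198
Mul(Add(Z, j), Pow(Add(Function('J')(-140, -132), Function('Y')(Add(105, Mul(-1, -51)), Add(20, Mul(-1, -26)))), -1)) = Mul(Add(-15108, -198), Pow(Add(Add(28, -132, -140), 221), -1)) = Mul(-15306, Pow(Add(-244, 221), -1)) = Mul(-15306, Pow(-23, -1)) = Mul(-15306, Rational(-1, 23)) = Rational(15306, 23)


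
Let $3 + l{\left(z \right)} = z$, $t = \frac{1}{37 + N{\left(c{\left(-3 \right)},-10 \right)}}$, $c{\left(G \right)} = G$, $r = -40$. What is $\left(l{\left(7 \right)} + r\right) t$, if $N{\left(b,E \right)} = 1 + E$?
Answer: $- \frac{9}{7} \approx -1.2857$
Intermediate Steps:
$t = \frac{1}{28}$ ($t = \frac{1}{37 + \left(1 - 10\right)} = \frac{1}{37 - 9} = \frac{1}{28} \approx 0.035714$)
$l{\left(z \right)} = -3 + z$
$\left(l{\left(7 \right)} + r\right) t = \left(\left(-3 + 7\right) - 40\right) \frac{1}{28} = \left(4 - 40\right) \frac{1}{28} = \left(-36\right) \frac{1}{28} = - \frac{9}{7}$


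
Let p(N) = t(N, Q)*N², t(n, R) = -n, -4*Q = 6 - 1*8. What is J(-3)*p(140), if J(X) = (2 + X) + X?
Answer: 10976000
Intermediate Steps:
Q = ½ (Q = -(6 - 1*8)/4 = -(6 - 8)/4 = -¼*(-2) = ½ ≈ 0.50000)
J(X) = 2 + 2*X
p(N) = -N³ (p(N) = (-N)*N² = -N³)
J(-3)*p(140) = (2 + 2*(-3))*(-1*140³) = (2 - 6)*(-1*2744000) = -4*(-2744000) = 10976000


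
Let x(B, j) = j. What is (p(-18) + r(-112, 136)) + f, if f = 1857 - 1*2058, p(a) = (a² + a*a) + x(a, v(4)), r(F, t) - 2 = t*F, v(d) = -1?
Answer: -14784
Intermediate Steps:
r(F, t) = 2 + F*t (r(F, t) = 2 + t*F = 2 + F*t)
p(a) = -1 + 2*a² (p(a) = (a² + a*a) - 1 = (a² + a²) - 1 = 2*a² - 1 = -1 + 2*a²)
f = -201 (f = 1857 - 2058 = -201)
(p(-18) + r(-112, 136)) + f = ((-1 + 2*(-18)²) + (2 - 112*136)) - 201 = ((-1 + 2*324) + (2 - 15232)) - 201 = ((-1 + 648) - 15230) - 201 = (647 - 15230) - 201 = -14583 - 201 = -14784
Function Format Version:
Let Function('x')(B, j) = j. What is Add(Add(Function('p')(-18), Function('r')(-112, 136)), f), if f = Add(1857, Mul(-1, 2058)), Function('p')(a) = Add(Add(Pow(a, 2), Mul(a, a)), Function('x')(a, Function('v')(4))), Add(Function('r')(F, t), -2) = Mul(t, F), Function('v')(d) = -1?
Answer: -14784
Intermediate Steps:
Function('r')(F, t) = Add(2, Mul(F, t)) (Function('r')(F, t) = Add(2, Mul(t, F)) = Add(2, Mul(F, t)))
Function('p')(a) = Add(-1, Mul(2, Pow(a, 2))) (Function('p')(a) = Add(Add(Pow(a, 2), Mul(a, a)), -1) = Add(Add(Pow(a, 2), Pow(a, 2)), -1) = Add(Mul(2, Pow(a, 2)), -1) = Add(-1, Mul(2, Pow(a, 2))))
f = -201 (f = Add(1857, -2058) = -201)
Add(Add(Function('p')(-18), Function('r')(-112, 136)), f) = Add(Add(Add(-1, Mul(2, Pow(-18, 2))), Add(2, Mul(-112, 136))), -201) = Add(Add(Add(-1, Mul(2, 324)), Add(2, -15232)), -201) = Add(Add(Add(-1, 648), -15230), -201) = Add(Add(647, -15230), -201) = Add(-14583, -201) = -14784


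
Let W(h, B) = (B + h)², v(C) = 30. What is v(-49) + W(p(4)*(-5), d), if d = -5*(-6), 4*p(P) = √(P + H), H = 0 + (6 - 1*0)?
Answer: 7565/8 - 75*√10 ≈ 708.45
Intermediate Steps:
H = 6 (H = 0 + (6 + 0) = 0 + 6 = 6)
p(P) = √(6 + P)/4 (p(P) = √(P + 6)/4 = √(6 + P)/4)
d = 30
v(-49) + W(p(4)*(-5), d) = 30 + (30 + (√(6 + 4)/4)*(-5))² = 30 + (30 + (√10/4)*(-5))² = 30 + (30 - 5*√10/4)²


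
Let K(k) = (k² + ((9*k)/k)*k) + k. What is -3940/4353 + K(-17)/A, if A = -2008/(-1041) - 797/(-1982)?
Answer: 1049834598814/20935897149 ≈ 50.145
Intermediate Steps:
K(k) = k² + 10*k (K(k) = (k² + 9*k) + k = k² + 10*k)
A = 4809533/2063262 (A = -2008*(-1/1041) - 797*(-1/1982) = 2008/1041 + 797/1982 = 4809533/2063262 ≈ 2.3310)
-3940/4353 + K(-17)/A = -3940/4353 + (-17*(10 - 17))/(4809533/2063262) = -3940*1/4353 - 17*(-7)*(2063262/4809533) = -3940/4353 + 119*(2063262/4809533) = -3940/4353 + 245528178/4809533 = 1049834598814/20935897149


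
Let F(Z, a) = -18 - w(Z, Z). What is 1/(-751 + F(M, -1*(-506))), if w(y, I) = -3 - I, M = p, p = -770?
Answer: -1/1536 ≈ -0.00065104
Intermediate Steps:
M = -770
F(Z, a) = -15 + Z (F(Z, a) = -18 - (-3 - Z) = -18 + (3 + Z) = -15 + Z)
1/(-751 + F(M, -1*(-506))) = 1/(-751 + (-15 - 770)) = 1/(-751 - 785) = 1/(-1536) = -1/1536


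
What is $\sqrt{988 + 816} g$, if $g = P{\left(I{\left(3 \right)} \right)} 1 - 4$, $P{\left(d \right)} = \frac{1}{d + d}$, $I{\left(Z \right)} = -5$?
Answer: $- \frac{41 \sqrt{451}}{5} \approx -174.14$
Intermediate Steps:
$P{\left(d \right)} = \frac{1}{2 d}$
$g = - \frac{41}{10}$ ($g = \frac{1}{2 \left(-5\right)} 1 - 4 = \frac{1}{2} \left(- \frac{1}{5}\right) 1 - 4 = \left(- \frac{1}{10}\right) 1 - 4 = - \frac{1}{10} - 4 = - \frac{41}{10} \approx -4.1$)
$\sqrt{988 + 816} g = \sqrt{988 + 816} \left(- \frac{41}{10}\right) = \sqrt{1804} \left(- \frac{41}{10}\right) = 2 \sqrt{451} \left(- \frac{41}{10}\right) = - \frac{41 \sqrt{451}}{5}$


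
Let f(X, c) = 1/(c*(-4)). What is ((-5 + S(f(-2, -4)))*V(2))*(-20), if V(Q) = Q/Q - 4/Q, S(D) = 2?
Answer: -60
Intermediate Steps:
f(X, c) = -1/(4*c) (f(X, c) = -¼/c = -1/(4*c))
V(Q) = 1 - 4/Q
((-5 + S(f(-2, -4)))*V(2))*(-20) = ((-5 + 2)*((-4 + 2)/2))*(-20) = -3*(-2)/2*(-20) = -3*(-1)*(-20) = 3*(-20) = -60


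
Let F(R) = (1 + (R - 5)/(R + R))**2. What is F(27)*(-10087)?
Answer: -14565628/729 ≈ -19980.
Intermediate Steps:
F(R) = (1 + (-5 + R)/(2*R))**2 (F(R) = (1 + (-5 + R)/((2*R)))**2 = (1 + (-5 + R)*(1/(2*R)))**2 = (1 + (-5 + R)/(2*R))**2)
F(27)*(-10087) = ((1/4)*(-5 + 3*27)**2/27**2)*(-10087) = ((1/4)*(1/729)*(-5 + 81)**2)*(-10087) = ((1/4)*(1/729)*76**2)*(-10087) = ((1/4)*(1/729)*5776)*(-10087) = (1444/729)*(-10087) = -14565628/729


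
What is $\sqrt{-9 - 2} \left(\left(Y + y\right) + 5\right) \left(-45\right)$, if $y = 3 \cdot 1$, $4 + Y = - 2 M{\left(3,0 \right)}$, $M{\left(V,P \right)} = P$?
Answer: $- 180 i \sqrt{11} \approx - 596.99 i$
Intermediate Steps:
$Y = -4$ ($Y = -4 - 0 = -4 + 0 = -4$)
$y = 3$
$\sqrt{-9 - 2} \left(\left(Y + y\right) + 5\right) \left(-45\right) = \sqrt{-9 - 2} \left(\left(-4 + 3\right) + 5\right) \left(-45\right) = \sqrt{-11} \left(-1 + 5\right) \left(-45\right) = i \sqrt{11} \cdot 4 \left(-45\right) = 4 i \sqrt{11} \left(-45\right) = - 180 i \sqrt{11}$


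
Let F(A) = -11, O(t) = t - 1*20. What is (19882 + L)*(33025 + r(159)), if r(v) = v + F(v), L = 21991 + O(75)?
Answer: 1390877544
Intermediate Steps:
O(t) = -20 + t (O(t) = t - 20 = -20 + t)
L = 22046 (L = 21991 + (-20 + 75) = 21991 + 55 = 22046)
r(v) = -11 + v (r(v) = v - 11 = -11 + v)
(19882 + L)*(33025 + r(159)) = (19882 + 22046)*(33025 + (-11 + 159)) = 41928*(33025 + 148) = 41928*33173 = 1390877544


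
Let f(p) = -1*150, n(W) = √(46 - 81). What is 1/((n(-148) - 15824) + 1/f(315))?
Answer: -356040150/5633982494701 - 22500*I*√35/5633982494701 ≈ -6.3195e-5 - 2.3627e-8*I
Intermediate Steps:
n(W) = I*√35 (n(W) = √(-35) = I*√35)
f(p) = -150
1/((n(-148) - 15824) + 1/f(315)) = 1/((I*√35 - 15824) + 1/(-150)) = 1/((-15824 + I*√35) - 1/150) = 1/(-2373601/150 + I*√35)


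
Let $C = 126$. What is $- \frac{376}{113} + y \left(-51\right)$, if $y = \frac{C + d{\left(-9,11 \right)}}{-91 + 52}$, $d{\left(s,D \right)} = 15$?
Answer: $\frac{265973}{1469} \approx 181.06$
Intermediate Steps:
$y = - \frac{47}{13}$ ($y = \frac{126 + 15}{-91 + 52} = \frac{141}{-39} = 141 \left(- \frac{1}{39}\right) = - \frac{47}{13} \approx -3.6154$)
$- \frac{376}{113} + y \left(-51\right) = - \frac{376}{113} - - \frac{2397}{13} = \left(-376\right) \frac{1}{113} + \frac{2397}{13} = - \frac{376}{113} + \frac{2397}{13} = \frac{265973}{1469}$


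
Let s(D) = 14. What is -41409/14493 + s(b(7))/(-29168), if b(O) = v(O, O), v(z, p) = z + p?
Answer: -201336769/70455304 ≈ -2.8577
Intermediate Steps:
v(z, p) = p + z
b(O) = 2*O (b(O) = O + O = 2*O)
-41409/14493 + s(b(7))/(-29168) = -41409/14493 + 14/(-29168) = -41409*1/14493 + 14*(-1/29168) = -13803/4831 - 7/14584 = -201336769/70455304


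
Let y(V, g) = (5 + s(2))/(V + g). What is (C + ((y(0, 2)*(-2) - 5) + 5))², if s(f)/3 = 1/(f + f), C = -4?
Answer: 1521/16 ≈ 95.063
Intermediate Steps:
s(f) = 3/(2*f) (s(f) = 3/(f + f) = 3/((2*f)) = 3*(1/(2*f)) = 3/(2*f))
y(V, g) = 23/(4*(V + g)) (y(V, g) = (5 + (3/2)/2)/(V + g) = (5 + (3/2)*(½))/(V + g) = (5 + ¾)/(V + g) = 23/(4*(V + g)))
(C + ((y(0, 2)*(-2) - 5) + 5))² = (-4 + (((23/(4*(0 + 2)))*(-2) - 5) + 5))² = (-4 + ((((23/4)/2)*(-2) - 5) + 5))² = (-4 + ((((23/4)*(½))*(-2) - 5) + 5))² = (-4 + (((23/8)*(-2) - 5) + 5))² = (-4 + ((-23/4 - 5) + 5))² = (-4 + (-43/4 + 5))² = (-4 - 23/4)² = (-39/4)² = 1521/16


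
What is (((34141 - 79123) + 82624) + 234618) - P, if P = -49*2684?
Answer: 403776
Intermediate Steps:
P = -131516
(((34141 - 79123) + 82624) + 234618) - P = (((34141 - 79123) + 82624) + 234618) - 1*(-131516) = ((-44982 + 82624) + 234618) + 131516 = (37642 + 234618) + 131516 = 272260 + 131516 = 403776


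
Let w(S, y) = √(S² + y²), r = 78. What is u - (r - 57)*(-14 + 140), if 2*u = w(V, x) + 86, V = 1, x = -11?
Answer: -2603 + √122/2 ≈ -2597.5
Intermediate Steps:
u = 43 + √122/2 (u = (√(1² + (-11)²) + 86)/2 = (√(1 + 121) + 86)/2 = (√122 + 86)/2 = (86 + √122)/2 = 43 + √122/2 ≈ 48.523)
u - (r - 57)*(-14 + 140) = (43 + √122/2) - (78 - 57)*(-14 + 140) = (43 + √122/2) - 21*126 = (43 + √122/2) - 1*2646 = (43 + √122/2) - 2646 = -2603 + √122/2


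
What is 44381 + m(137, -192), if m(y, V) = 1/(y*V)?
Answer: 1167397823/26304 ≈ 44381.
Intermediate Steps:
m(y, V) = 1/(V*y)
44381 + m(137, -192) = 44381 + 1/(-192*137) = 44381 - 1/192*1/137 = 44381 - 1/26304 = 1167397823/26304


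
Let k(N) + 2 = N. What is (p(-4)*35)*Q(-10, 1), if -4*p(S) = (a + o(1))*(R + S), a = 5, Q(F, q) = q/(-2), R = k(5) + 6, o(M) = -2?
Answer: 525/8 ≈ 65.625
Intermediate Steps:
k(N) = -2 + N
R = 9 (R = (-2 + 5) + 6 = 3 + 6 = 9)
Q(F, q) = -q/2 (Q(F, q) = q*(-1/2) = -q/2)
p(S) = -27/4 - 3*S/4 (p(S) = -(5 - 2)*(9 + S)/4 = -3*(9 + S)/4 = -(27 + 3*S)/4 = -27/4 - 3*S/4)
(p(-4)*35)*Q(-10, 1) = ((-27/4 - 3/4*(-4))*35)*(-1/2*1) = ((-27/4 + 3)*35)*(-1/2) = -15/4*35*(-1/2) = -525/4*(-1/2) = 525/8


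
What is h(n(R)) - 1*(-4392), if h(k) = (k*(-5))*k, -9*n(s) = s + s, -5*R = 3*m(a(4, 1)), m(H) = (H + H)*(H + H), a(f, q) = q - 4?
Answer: 21384/5 ≈ 4276.8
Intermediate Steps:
a(f, q) = -4 + q
m(H) = 4*H**2 (m(H) = (2*H)*(2*H) = 4*H**2)
R = -108/5 (R = -3*4*(-4 + 1)**2/5 = -3*4*(-3)**2/5 = -3*4*9/5 = -3*36/5 = -1/5*108 = -108/5 ≈ -21.600)
n(s) = -2*s/9 (n(s) = -(s + s)/9 = -2*s/9)
h(k) = -5*k**2 (h(k) = (-5*k)*k = -5*k**2)
h(n(R)) - 1*(-4392) = -5*(-2/9*(-108/5))**2 - 1*(-4392) = -5*(24/5)**2 + 4392 = -5*576/25 + 4392 = -576/5 + 4392 = 21384/5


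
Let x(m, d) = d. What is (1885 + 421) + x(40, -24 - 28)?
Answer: 2254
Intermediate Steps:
(1885 + 421) + x(40, -24 - 28) = (1885 + 421) + (-24 - 28) = 2306 - 52 = 2254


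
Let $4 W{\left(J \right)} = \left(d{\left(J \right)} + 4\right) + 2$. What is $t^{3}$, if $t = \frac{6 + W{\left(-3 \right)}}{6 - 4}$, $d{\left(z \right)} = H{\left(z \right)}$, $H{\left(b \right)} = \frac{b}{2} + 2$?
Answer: $\frac{226981}{4096} \approx 55.415$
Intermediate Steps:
$H{\left(b \right)} = 2 + \frac{b}{2}$ ($H{\left(b \right)} = \frac{b}{2} + 2 = 2 + \frac{b}{2}$)
$d{\left(z \right)} = 2 + \frac{z}{2}$
$W{\left(J \right)} = 2 + \frac{J}{8}$ ($W{\left(J \right)} = \frac{\left(\left(2 + \frac{J}{2}\right) + 4\right) + 2}{4} = \frac{\left(6 + \frac{J}{2}\right) + 2}{4} = \frac{8 + \frac{J}{2}}{4} = 2 + \frac{J}{8}$)
$t = \frac{61}{16}$ ($t = \frac{6 + \left(2 + \frac{1}{8} \left(-3\right)\right)}{6 - 4} = \frac{6 + \left(2 - \frac{3}{8}\right)}{2} = \left(6 + \frac{13}{8}\right) \frac{1}{2} = \frac{61}{8} \cdot \frac{1}{2} = \frac{61}{16} \approx 3.8125$)
$t^{3} = \left(\frac{61}{16}\right)^{3} = \frac{226981}{4096}$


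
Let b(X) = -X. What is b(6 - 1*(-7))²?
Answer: 169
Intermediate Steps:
b(6 - 1*(-7))² = (-(6 - 1*(-7)))² = (-(6 + 7))² = (-1*13)² = (-13)² = 169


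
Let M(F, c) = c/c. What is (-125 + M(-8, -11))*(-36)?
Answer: 4464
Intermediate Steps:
M(F, c) = 1
(-125 + M(-8, -11))*(-36) = (-125 + 1)*(-36) = -124*(-36) = 4464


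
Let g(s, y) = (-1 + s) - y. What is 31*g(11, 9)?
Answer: 31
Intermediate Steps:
g(s, y) = -1 + s - y
31*g(11, 9) = 31*(-1 + 11 - 1*9) = 31*(-1 + 11 - 9) = 31*1 = 31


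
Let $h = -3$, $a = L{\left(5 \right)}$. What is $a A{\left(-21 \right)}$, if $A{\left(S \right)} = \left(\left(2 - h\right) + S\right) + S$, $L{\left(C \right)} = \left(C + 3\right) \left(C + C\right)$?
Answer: $-2960$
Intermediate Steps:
$L{\left(C \right)} = 2 C \left(3 + C\right)$ ($L{\left(C \right)} = \left(3 + C\right) 2 C = 2 C \left(3 + C\right)$)
$a = 80$ ($a = 2 \cdot 5 \left(3 + 5\right) = 2 \cdot 5 \cdot 8 = 80$)
$A{\left(S \right)} = 5 + 2 S$ ($A{\left(S \right)} = \left(\left(2 - -3\right) + S\right) + S = \left(\left(2 + 3\right) + S\right) + S = \left(5 + S\right) + S = 5 + 2 S$)
$a A{\left(-21 \right)} = 80 \left(5 + 2 \left(-21\right)\right) = 80 \left(5 - 42\right) = 80 \left(-37\right) = -2960$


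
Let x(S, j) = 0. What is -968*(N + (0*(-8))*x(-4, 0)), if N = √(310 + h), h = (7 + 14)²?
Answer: -968*√751 ≈ -26527.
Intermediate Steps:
h = 441 (h = 21² = 441)
N = √751 (N = √(310 + 441) = √751 ≈ 27.404)
-968*(N + (0*(-8))*x(-4, 0)) = -968*(√751 + (0*(-8))*0) = -968*(√751 + 0*0) = -968*(√751 + 0) = -968*√751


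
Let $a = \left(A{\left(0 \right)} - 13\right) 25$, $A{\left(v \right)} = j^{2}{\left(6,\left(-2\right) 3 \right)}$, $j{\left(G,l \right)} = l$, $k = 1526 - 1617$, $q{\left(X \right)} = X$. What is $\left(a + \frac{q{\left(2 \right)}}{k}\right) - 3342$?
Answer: $- \frac{251799}{91} \approx -2767.0$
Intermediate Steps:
$k = -91$
$A{\left(v \right)} = 36$ ($A{\left(v \right)} = \left(\left(-2\right) 3\right)^{2} = \left(-6\right)^{2} = 36$)
$a = 575$ ($a = \left(36 - 13\right) 25 = 23 \cdot 25 = 575$)
$\left(a + \frac{q{\left(2 \right)}}{k}\right) - 3342 = \left(575 + \frac{2}{-91}\right) - 3342 = \left(575 + 2 \left(- \frac{1}{91}\right)\right) - 3342 = \left(575 - \frac{2}{91}\right) - 3342 = \frac{52323}{91} - 3342 = - \frac{251799}{91}$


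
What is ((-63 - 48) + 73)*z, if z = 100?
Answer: -3800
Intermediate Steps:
((-63 - 48) + 73)*z = ((-63 - 48) + 73)*100 = (-111 + 73)*100 = -38*100 = -3800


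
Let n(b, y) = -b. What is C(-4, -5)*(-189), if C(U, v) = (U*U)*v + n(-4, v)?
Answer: 14364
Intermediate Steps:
C(U, v) = 4 + v*U² (C(U, v) = (U*U)*v - 1*(-4) = U²*v + 4 = v*U² + 4 = 4 + v*U²)
C(-4, -5)*(-189) = (4 - 5*(-4)²)*(-189) = (4 - 5*16)*(-189) = (4 - 80)*(-189) = -76*(-189) = 14364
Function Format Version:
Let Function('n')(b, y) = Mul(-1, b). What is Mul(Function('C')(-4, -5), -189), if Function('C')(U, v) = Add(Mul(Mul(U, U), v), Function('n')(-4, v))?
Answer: 14364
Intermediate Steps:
Function('C')(U, v) = Add(4, Mul(v, Pow(U, 2))) (Function('C')(U, v) = Add(Mul(Mul(U, U), v), Mul(-1, -4)) = Add(Mul(Pow(U, 2), v), 4) = Add(Mul(v, Pow(U, 2)), 4) = Add(4, Mul(v, Pow(U, 2))))
Mul(Function('C')(-4, -5), -189) = Mul(Add(4, Mul(-5, Pow(-4, 2))), -189) = Mul(Add(4, Mul(-5, 16)), -189) = Mul(Add(4, -80), -189) = Mul(-76, -189) = 14364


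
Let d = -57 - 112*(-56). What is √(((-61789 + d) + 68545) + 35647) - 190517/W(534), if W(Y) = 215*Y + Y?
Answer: -190517/115344 + 3*√5402 ≈ 218.84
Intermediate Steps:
d = 6215 (d = -57 + 6272 = 6215)
W(Y) = 216*Y
√(((-61789 + d) + 68545) + 35647) - 190517/W(534) = √(((-61789 + 6215) + 68545) + 35647) - 190517/(216*534) = √((-55574 + 68545) + 35647) - 190517/115344 = √(12971 + 35647) - 190517*1/115344 = √48618 - 190517/115344 = 3*√5402 - 190517/115344 = -190517/115344 + 3*√5402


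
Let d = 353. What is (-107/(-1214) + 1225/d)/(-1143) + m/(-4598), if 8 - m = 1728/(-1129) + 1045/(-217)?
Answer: -286615383060712/45981276023724657 ≈ -0.0062333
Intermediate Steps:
m = 3514725/244993 (m = 8 - (1728/(-1129) + 1045/(-217)) = 8 - (1728*(-1/1129) + 1045*(-1/217)) = 8 - (-1728/1129 - 1045/217) = 8 - 1*(-1554781/244993) = 8 + 1554781/244993 = 3514725/244993 ≈ 14.346)
(-107/(-1214) + 1225/d)/(-1143) + m/(-4598) = (-107/(-1214) + 1225/353)/(-1143) + (3514725/244993)/(-4598) = (-107*(-1/1214) + 1225*(1/353))*(-1/1143) + (3514725/244993)*(-1/4598) = (107/1214 + 1225/353)*(-1/1143) - 3514725/1126477814 = (1524921/428542)*(-1/1143) - 3514725/1126477814 = -508307/163274502 - 3514725/1126477814 = -286615383060712/45981276023724657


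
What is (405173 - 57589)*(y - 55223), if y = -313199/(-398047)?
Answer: -7640256515042688/398047 ≈ -1.9194e+10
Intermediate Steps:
y = 313199/398047 (y = -313199*(-1/398047) = 313199/398047 ≈ 0.78684)
(405173 - 57589)*(y - 55223) = (405173 - 57589)*(313199/398047 - 55223) = 347584*(-21981036282/398047) = -7640256515042688/398047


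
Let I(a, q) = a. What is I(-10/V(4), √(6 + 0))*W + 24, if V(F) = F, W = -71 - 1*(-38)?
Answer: 213/2 ≈ 106.50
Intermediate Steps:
W = -33 (W = -71 + 38 = -33)
I(-10/V(4), √(6 + 0))*W + 24 = -10/4*(-33) + 24 = -10*¼*(-33) + 24 = -5/2*(-33) + 24 = 165/2 + 24 = 213/2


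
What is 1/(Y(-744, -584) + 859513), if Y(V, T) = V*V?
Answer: 1/1413049 ≈ 7.0769e-7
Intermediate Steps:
Y(V, T) = V²
1/(Y(-744, -584) + 859513) = 1/((-744)² + 859513) = 1/(553536 + 859513) = 1/1413049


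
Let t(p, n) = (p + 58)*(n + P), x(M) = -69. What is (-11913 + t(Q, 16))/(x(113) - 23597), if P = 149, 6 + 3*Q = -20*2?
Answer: 4873/23666 ≈ 0.20591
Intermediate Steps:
Q = -46/3 (Q = -2 + (-20*2)/3 = -2 + (⅓)*(-40) = -2 - 40/3 = -46/3 ≈ -15.333)
t(p, n) = (58 + p)*(149 + n) (t(p, n) = (p + 58)*(n + 149) = (58 + p)*(149 + n))
(-11913 + t(Q, 16))/(x(113) - 23597) = (-11913 + (8642 + 58*16 + 149*(-46/3) + 16*(-46/3)))/(-69 - 23597) = (-11913 + (8642 + 928 - 6854/3 - 736/3))/(-23666) = (-11913 + 7040)*(-1/23666) = -4873*(-1/23666) = 4873/23666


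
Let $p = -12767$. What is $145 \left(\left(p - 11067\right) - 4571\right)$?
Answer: $-4118725$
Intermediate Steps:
$145 \left(\left(p - 11067\right) - 4571\right) = 145 \left(\left(-12767 - 11067\right) - 4571\right) = 145 \left(-23834 - 4571\right) = 145 \left(-28405\right) = -4118725$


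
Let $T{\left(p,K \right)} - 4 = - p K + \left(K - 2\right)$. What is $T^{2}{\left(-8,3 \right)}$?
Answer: $841$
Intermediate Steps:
$T{\left(p,K \right)} = 2 + K - K p$ ($T{\left(p,K \right)} = 4 + \left(- p K + \left(K - 2\right)\right) = 4 - \left(2 - K + K p\right) = 2 + K - K p$)
$T^{2}{\left(-8,3 \right)} = \left(2 + 3 - 3 \left(-8\right)\right)^{2} = \left(2 + 3 + 24\right)^{2} = 29^{2} = 841$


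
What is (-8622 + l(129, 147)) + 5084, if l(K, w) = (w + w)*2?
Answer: -2950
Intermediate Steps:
l(K, w) = 4*w (l(K, w) = (2*w)*2 = 4*w)
(-8622 + l(129, 147)) + 5084 = (-8622 + 4*147) + 5084 = (-8622 + 588) + 5084 = -8034 + 5084 = -2950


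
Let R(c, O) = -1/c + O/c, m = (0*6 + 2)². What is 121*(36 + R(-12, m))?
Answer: 17303/4 ≈ 4325.8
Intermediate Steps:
m = 4 (m = (0 + 2)² = 2² = 4)
121*(36 + R(-12, m)) = 121*(36 + (-1 + 4)/(-12)) = 121*(36 - 1/12*3) = 121*(36 - ¼) = 121*(143/4) = 17303/4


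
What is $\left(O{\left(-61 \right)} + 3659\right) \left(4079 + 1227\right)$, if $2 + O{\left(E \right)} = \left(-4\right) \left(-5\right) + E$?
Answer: $19186496$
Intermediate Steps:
$O{\left(E \right)} = 18 + E$ ($O{\left(E \right)} = -2 + \left(\left(-4\right) \left(-5\right) + E\right) = -2 + \left(20 + E\right) = 18 + E$)
$\left(O{\left(-61 \right)} + 3659\right) \left(4079 + 1227\right) = \left(\left(18 - 61\right) + 3659\right) \left(4079 + 1227\right) = \left(-43 + 3659\right) 5306 = 3616 \cdot 5306 = 19186496$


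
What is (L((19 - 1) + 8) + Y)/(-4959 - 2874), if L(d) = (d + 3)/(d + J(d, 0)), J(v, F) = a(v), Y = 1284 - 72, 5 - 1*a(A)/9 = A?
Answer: -197527/1276779 ≈ -0.15471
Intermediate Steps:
a(A) = 45 - 9*A
Y = 1212
J(v, F) = 45 - 9*v
L(d) = (3 + d)/(45 - 8*d) (L(d) = (d + 3)/(d + (45 - 9*d)) = (3 + d)/(45 - 8*d))
(L((19 - 1) + 8) + Y)/(-4959 - 2874) = ((-3 - ((19 - 1) + 8))/(-45 + 8*((19 - 1) + 8)) + 1212)/(-4959 - 2874) = ((-3 - (18 + 8))/(-45 + 8*(18 + 8)) + 1212)/(-7833) = ((-3 - 1*26)/(-45 + 8*26) + 1212)*(-1/7833) = ((-3 - 26)/(-45 + 208) + 1212)*(-1/7833) = (-29/163 + 1212)*(-1/7833) = (197527/163)*(-1/7833) = -197527/1276779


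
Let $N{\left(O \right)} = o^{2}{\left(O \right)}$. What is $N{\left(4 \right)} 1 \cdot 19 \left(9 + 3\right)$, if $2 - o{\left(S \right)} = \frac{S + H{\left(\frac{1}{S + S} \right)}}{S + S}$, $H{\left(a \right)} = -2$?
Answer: $\frac{2793}{4} \approx 698.25$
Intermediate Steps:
$o{\left(S \right)} = 2 - \frac{-2 + S}{2 S}$ ($o{\left(S \right)} = 2 - \frac{S - 2}{S + S} = 2 - \frac{-2 + S}{2 S}$)
$N{\left(O \right)} = \left(\frac{3}{2} + \frac{1}{O}\right)^{2}$
$N{\left(4 \right)} 1 \cdot 19 \left(9 + 3\right) = \frac{\left(2 + 3 \cdot 4\right)^{2}}{4 \cdot 16} \cdot 1 \cdot 19 \left(9 + 3\right) = \frac{1}{4} \cdot \frac{1}{16} \left(2 + 12\right)^{2} \cdot 1 \cdot 19 \cdot 12 = \frac{1}{4} \cdot \frac{1}{16} \cdot 14^{2} \cdot 1 \cdot 228 = \frac{1}{4} \cdot \frac{1}{16} \cdot 196 \cdot 1 \cdot 228 = \frac{49}{16} \cdot 1 \cdot 228 = \frac{49}{16} \cdot 228 = \frac{2793}{4}$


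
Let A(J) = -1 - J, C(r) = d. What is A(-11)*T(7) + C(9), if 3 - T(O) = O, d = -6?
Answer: -46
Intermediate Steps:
C(r) = -6
T(O) = 3 - O
A(-11)*T(7) + C(9) = (-1 - 1*(-11))*(3 - 1*7) - 6 = (-1 + 11)*(3 - 7) - 6 = 10*(-4) - 6 = -40 - 6 = -46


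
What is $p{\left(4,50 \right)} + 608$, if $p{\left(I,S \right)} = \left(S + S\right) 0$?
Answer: $608$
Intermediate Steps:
$p{\left(I,S \right)} = 0$ ($p{\left(I,S \right)} = 2 S 0 = 0$)
$p{\left(4,50 \right)} + 608 = 0 + 608 = 608$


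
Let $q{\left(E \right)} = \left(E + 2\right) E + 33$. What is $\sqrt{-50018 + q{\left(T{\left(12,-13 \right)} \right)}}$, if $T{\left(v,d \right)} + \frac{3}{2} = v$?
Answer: $\frac{i \sqrt{199415}}{2} \approx 223.28 i$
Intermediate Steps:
$T{\left(v,d \right)} = - \frac{3}{2} + v$
$q{\left(E \right)} = 33 + E \left(2 + E\right)$ ($q{\left(E \right)} = \left(2 + E\right) E + 33 = E \left(2 + E\right) + 33 = 33 + E \left(2 + E\right)$)
$\sqrt{-50018 + q{\left(T{\left(12,-13 \right)} \right)}} = \sqrt{-50018 + \left(33 + \left(- \frac{3}{2} + 12\right)^{2} + 2 \left(- \frac{3}{2} + 12\right)\right)} = \sqrt{-50018 + \left(33 + \left(\frac{21}{2}\right)^{2} + 2 \cdot \frac{21}{2}\right)} = \sqrt{-50018 + \left(33 + \frac{441}{4} + 21\right)} = \sqrt{-50018 + \frac{657}{4}} = \sqrt{- \frac{199415}{4}} = \frac{i \sqrt{199415}}{2}$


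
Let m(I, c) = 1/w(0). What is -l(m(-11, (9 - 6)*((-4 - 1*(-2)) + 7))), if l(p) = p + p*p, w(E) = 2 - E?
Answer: -¾ ≈ -0.75000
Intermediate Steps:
m(I, c) = ½ (m(I, c) = 1/(2 - 1*0) = 1/(2 + 0) = 1/2 = ½)
l(p) = p + p²
-l(m(-11, (9 - 6)*((-4 - 1*(-2)) + 7))) = -(1 + ½)/2 = -3/(2*2) = -1*¾ = -¾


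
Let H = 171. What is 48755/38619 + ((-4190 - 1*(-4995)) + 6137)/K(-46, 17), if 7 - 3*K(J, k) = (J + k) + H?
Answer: -4220621/27585 ≈ -153.00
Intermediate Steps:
K(J, k) = -164/3 - J/3 - k/3 (K(J, k) = 7/3 - ((J + k) + 171)/3 = 7/3 - (171 + J + k)/3 = 7/3 + (-57 - J/3 - k/3) = -164/3 - J/3 - k/3)
48755/38619 + ((-4190 - 1*(-4995)) + 6137)/K(-46, 17) = 48755/38619 + ((-4190 - 1*(-4995)) + 6137)/(-164/3 - ⅓*(-46) - ⅓*17) = 48755*(1/38619) + ((-4190 + 4995) + 6137)/(-164/3 + 46/3 - 17/3) = 6965/5517 + (805 + 6137)/(-45) = 6965/5517 + 6942*(-1/45) = 6965/5517 - 2314/15 = -4220621/27585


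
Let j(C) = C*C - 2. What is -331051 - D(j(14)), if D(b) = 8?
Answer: -331059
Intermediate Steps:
j(C) = -2 + C² (j(C) = C² - 2 = -2 + C²)
-331051 - D(j(14)) = -331051 - 1*8 = -331051 - 8 = -331059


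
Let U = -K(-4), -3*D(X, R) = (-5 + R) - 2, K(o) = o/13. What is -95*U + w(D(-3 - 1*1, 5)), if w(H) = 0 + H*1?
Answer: -1114/39 ≈ -28.564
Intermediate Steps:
K(o) = o/13 (K(o) = o*(1/13) = o/13)
D(X, R) = 7/3 - R/3 (D(X, R) = -((-5 + R) - 2)/3 = -(-7 + R)/3 = 7/3 - R/3)
U = 4/13 (U = -(-4)/13 = -1*(-4/13) = 4/13 ≈ 0.30769)
w(H) = H (w(H) = 0 + H = H)
-95*U + w(D(-3 - 1*1, 5)) = -95*4/13 + (7/3 - 1/3*5) = -380/13 + (7/3 - 5/3) = -380/13 + 2/3 = -1114/39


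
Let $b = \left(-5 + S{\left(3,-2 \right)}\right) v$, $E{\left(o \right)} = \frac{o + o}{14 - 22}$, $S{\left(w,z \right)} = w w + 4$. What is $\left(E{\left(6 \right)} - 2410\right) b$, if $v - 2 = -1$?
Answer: $-19292$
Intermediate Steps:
$v = 1$ ($v = 2 - 1 = 1$)
$S{\left(w,z \right)} = 4 + w^{2}$ ($S{\left(w,z \right)} = w^{2} + 4 = 4 + w^{2}$)
$E{\left(o \right)} = - \frac{o}{4}$ ($E{\left(o \right)} = \frac{2 o}{-8} = 2 o \left(- \frac{1}{8}\right) = - \frac{o}{4}$)
$b = 8$ ($b = \left(-5 + \left(4 + 3^{2}\right)\right) 1 = \left(-5 + \left(4 + 9\right)\right) 1 = \left(-5 + 13\right) 1 = 8 \cdot 1 = 8$)
$\left(E{\left(6 \right)} - 2410\right) b = \left(\left(- \frac{1}{4}\right) 6 - 2410\right) 8 = \left(- \frac{3}{2} - 2410\right) 8 = \left(- \frac{4823}{2}\right) 8 = -19292$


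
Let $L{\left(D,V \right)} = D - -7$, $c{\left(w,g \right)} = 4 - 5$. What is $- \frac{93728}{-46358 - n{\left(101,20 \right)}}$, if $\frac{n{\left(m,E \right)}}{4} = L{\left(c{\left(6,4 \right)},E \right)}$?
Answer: $\frac{46864}{23191} \approx 2.0208$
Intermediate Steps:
$c{\left(w,g \right)} = -1$
$L{\left(D,V \right)} = 7 + D$ ($L{\left(D,V \right)} = D + 7 = 7 + D$)
$n{\left(m,E \right)} = 24$ ($n{\left(m,E \right)} = 4 \left(7 - 1\right) = 4 \cdot 6 = 24$)
$- \frac{93728}{-46358 - n{\left(101,20 \right)}} = - \frac{93728}{-46358 - 24} = - \frac{93728}{-46382} = \left(-93728\right) \left(- \frac{1}{46382}\right) = \frac{46864}{23191}$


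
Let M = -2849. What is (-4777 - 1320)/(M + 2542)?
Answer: 6097/307 ≈ 19.860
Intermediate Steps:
(-4777 - 1320)/(M + 2542) = (-4777 - 1320)/(-2849 + 2542) = -6097/(-307) = -6097*(-1/307) = 6097/307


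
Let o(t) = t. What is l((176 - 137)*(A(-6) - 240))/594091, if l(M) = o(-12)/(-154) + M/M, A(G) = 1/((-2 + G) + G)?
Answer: 83/45745007 ≈ 1.8144e-6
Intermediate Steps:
A(G) = 1/(-2 + 2*G)
l(M) = 83/77 (l(M) = -12/(-154) + M/M = -12*(-1/154) + 1 = 6/77 + 1 = 83/77)
l((176 - 137)*(A(-6) - 240))/594091 = (83/77)/594091 = (83/77)*(1/594091) = 83/45745007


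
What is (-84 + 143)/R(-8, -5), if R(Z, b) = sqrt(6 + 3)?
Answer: 59/3 ≈ 19.667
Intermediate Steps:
R(Z, b) = 3 (R(Z, b) = sqrt(9) = 3)
(-84 + 143)/R(-8, -5) = (-84 + 143)/3 = (1/3)*59 = 59/3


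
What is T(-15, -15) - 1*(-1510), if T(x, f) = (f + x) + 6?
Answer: 1486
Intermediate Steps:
T(x, f) = 6 + f + x
T(-15, -15) - 1*(-1510) = (6 - 15 - 15) - 1*(-1510) = -24 + 1510 = 1486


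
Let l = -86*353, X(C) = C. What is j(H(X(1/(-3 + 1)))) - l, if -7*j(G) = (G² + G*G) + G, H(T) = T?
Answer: 30358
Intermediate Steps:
j(G) = -2*G²/7 - G/7 (j(G) = -((G² + G*G) + G)/7 = -((G² + G²) + G)/7 = -(2*G² + G)/7 = -(G + 2*G²)/7 = -2*G²/7 - G/7)
l = -30358
j(H(X(1/(-3 + 1)))) - l = -(1 + 2/(-3 + 1))/(7*(-3 + 1)) - 1*(-30358) = -⅐*(1 + 2/(-2))/(-2) + 30358 = -⅐*(-½)*(1 + 2*(-½)) + 30358 = -⅐*(-½)*(1 - 1) + 30358 = -⅐*(-½)*0 + 30358 = 0 + 30358 = 30358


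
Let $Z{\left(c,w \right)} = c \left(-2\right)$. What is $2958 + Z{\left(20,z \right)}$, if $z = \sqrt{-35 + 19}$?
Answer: $2918$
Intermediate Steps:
$z = 4 i$ ($z = \sqrt{-16} = 4 i \approx 4.0 i$)
$Z{\left(c,w \right)} = - 2 c$
$2958 + Z{\left(20,z \right)} = 2958 - 40 = 2918$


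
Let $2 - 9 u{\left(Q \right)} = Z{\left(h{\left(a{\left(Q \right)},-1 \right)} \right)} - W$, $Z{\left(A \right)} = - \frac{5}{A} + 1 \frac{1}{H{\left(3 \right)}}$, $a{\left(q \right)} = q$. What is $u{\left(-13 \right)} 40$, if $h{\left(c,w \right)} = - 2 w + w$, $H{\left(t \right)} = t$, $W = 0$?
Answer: $\frac{800}{27} \approx 29.63$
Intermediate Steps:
$h{\left(c,w \right)} = - w$
$Z{\left(A \right)} = \frac{1}{3} - \frac{5}{A}$ ($Z{\left(A \right)} = - \frac{5}{A} + 1 \cdot \frac{1}{3} = - \frac{5}{A} + \frac{1}{3} = \frac{1}{3} - \frac{5}{A}$)
$u{\left(Q \right)} = \frac{20}{27}$ ($u{\left(Q \right)} = \frac{2}{9} - \frac{\frac{-15 - -1}{3 \left(\left(-1\right) \left(-1\right)\right)} - 0}{9} = \frac{2}{9} - \frac{\frac{-15 + 1}{3 \cdot 1} + 0}{9} = \frac{2}{9} - \frac{\frac{1}{3} \cdot 1 \left(-14\right) + 0}{9} = \frac{2}{9} - \frac{- \frac{14}{3} + 0}{9} = \frac{2}{9} - - \frac{14}{27} = \frac{2}{9} + \frac{14}{27} = \frac{20}{27}$)
$u{\left(-13 \right)} 40 = \frac{20}{27} \cdot 40 = \frac{800}{27}$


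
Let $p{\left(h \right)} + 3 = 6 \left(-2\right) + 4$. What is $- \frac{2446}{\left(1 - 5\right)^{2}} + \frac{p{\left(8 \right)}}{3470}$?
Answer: $- \frac{2121949}{13880} \approx -152.88$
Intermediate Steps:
$p{\left(h \right)} = -11$ ($p{\left(h \right)} = -3 + \left(6 \left(-2\right) + 4\right) = -3 + \left(-12 + 4\right) = -3 - 8 = -11$)
$- \frac{2446}{\left(1 - 5\right)^{2}} + \frac{p{\left(8 \right)}}{3470} = - \frac{2446}{\left(1 - 5\right)^{2}} - \frac{11}{3470} = - \frac{2446}{\left(-4\right)^{2}} - \frac{11}{3470} = - \frac{2446}{16} - \frac{11}{3470} = \left(-2446\right) \frac{1}{16} - \frac{11}{3470} = - \frac{1223}{8} - \frac{11}{3470} = - \frac{2121949}{13880}$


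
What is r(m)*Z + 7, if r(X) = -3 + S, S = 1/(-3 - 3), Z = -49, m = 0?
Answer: 973/6 ≈ 162.17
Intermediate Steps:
S = -⅙ (S = 1/(-6) = -⅙ ≈ -0.16667)
r(X) = -19/6 (r(X) = -3 - ⅙ = -19/6)
r(m)*Z + 7 = -19/6*(-49) + 7 = 931/6 + 7 = 973/6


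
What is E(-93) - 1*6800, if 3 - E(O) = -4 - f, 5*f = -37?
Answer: -34002/5 ≈ -6800.4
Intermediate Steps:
f = -37/5 (f = (⅕)*(-37) = -37/5 ≈ -7.4000)
E(O) = -⅖ (E(O) = 3 - (-4 - 1*(-37/5)) = 3 - (-4 + 37/5) = 3 - 1*17/5 = 3 - 17/5 = -⅖)
E(-93) - 1*6800 = -⅖ - 1*6800 = -⅖ - 6800 = -34002/5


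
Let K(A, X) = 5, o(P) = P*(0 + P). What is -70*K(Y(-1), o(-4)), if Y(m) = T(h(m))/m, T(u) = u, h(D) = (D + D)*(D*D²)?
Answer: -350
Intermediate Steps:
h(D) = 2*D⁴ (h(D) = (2*D)*D³ = 2*D⁴)
o(P) = P² (o(P) = P*P = P²)
Y(m) = 2*m³ (Y(m) = (2*m⁴)/m = 2*m³)
-70*K(Y(-1), o(-4)) = -70*5 = -350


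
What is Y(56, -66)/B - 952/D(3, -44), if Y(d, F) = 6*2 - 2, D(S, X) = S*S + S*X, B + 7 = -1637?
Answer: 86881/11234 ≈ 7.7338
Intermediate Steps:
B = -1644 (B = -7 - 1637 = -1644)
D(S, X) = S² + S*X
Y(d, F) = 10 (Y(d, F) = 12 - 2 = 10)
Y(56, -66)/B - 952/D(3, -44) = 10/(-1644) - 952*1/(3*(3 - 44)) = 10*(-1/1644) - 952/(3*(-41)) = -5/822 - 952/(-123) = -5/822 - 952*(-1/123) = -5/822 + 952/123 = 86881/11234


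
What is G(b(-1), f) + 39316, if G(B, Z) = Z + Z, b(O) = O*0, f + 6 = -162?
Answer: 38980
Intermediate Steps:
f = -168 (f = -6 - 162 = -168)
b(O) = 0
G(B, Z) = 2*Z
G(b(-1), f) + 39316 = 2*(-168) + 39316 = -336 + 39316 = 38980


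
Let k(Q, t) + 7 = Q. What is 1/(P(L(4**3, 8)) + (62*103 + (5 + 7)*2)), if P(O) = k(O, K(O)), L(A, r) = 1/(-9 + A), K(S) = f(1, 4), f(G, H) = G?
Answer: 55/352166 ≈ 0.00015618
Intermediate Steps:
K(S) = 1
k(Q, t) = -7 + Q
P(O) = -7 + O
1/(P(L(4**3, 8)) + (62*103 + (5 + 7)*2)) = 1/((-7 + 1/(-9 + 4**3)) + (62*103 + (5 + 7)*2)) = 1/((-7 + 1/(-9 + 64)) + (6386 + 12*2)) = 1/((-7 + 1/55) + (6386 + 24)) = 1/((-7 + 1/55) + 6410) = 1/(-384/55 + 6410) = 1/(352166/55) = 55/352166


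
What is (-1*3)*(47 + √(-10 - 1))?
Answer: -141 - 3*I*√11 ≈ -141.0 - 9.9499*I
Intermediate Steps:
(-1*3)*(47 + √(-10 - 1)) = -3*(47 + √(-11)) = -3*(47 + I*√11) = -141 - 3*I*√11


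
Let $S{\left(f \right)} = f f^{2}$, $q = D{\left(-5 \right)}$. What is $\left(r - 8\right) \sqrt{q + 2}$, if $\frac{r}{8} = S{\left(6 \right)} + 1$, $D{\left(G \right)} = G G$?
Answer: $5184 \sqrt{3} \approx 8979.0$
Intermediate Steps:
$D{\left(G \right)} = G^{2}$
$q = 25$ ($q = \left(-5\right)^{2} = 25$)
$S{\left(f \right)} = f^{3}$
$r = 1736$ ($r = 8 \left(6^{3} + 1\right) = 8 \left(216 + 1\right) = 8 \cdot 217 = 1736$)
$\left(r - 8\right) \sqrt{q + 2} = \left(1736 - 8\right) \sqrt{25 + 2} = 1728 \sqrt{27} = 1728 \cdot 3 \sqrt{3} = 5184 \sqrt{3}$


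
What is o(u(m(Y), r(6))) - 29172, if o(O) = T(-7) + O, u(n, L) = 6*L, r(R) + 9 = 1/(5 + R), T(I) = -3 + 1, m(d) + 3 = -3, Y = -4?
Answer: -321502/11 ≈ -29227.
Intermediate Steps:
m(d) = -6 (m(d) = -3 - 3 = -6)
T(I) = -2
r(R) = -9 + 1/(5 + R)
o(O) = -2 + O
o(u(m(Y), r(6))) - 29172 = (-2 + 6*((-44 - 9*6)/(5 + 6))) - 29172 = (-2 + 6*((-44 - 54)/11)) - 29172 = (-2 + 6*((1/11)*(-98))) - 29172 = (-2 + 6*(-98/11)) - 29172 = (-2 - 588/11) - 29172 = -610/11 - 29172 = -321502/11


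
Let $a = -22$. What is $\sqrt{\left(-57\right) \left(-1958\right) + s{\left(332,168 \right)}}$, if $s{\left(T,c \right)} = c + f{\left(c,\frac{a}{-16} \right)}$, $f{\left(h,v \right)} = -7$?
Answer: $\sqrt{111767} \approx 334.32$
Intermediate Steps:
$s{\left(T,c \right)} = -7 + c$ ($s{\left(T,c \right)} = c - 7 = -7 + c$)
$\sqrt{\left(-57\right) \left(-1958\right) + s{\left(332,168 \right)}} = \sqrt{\left(-57\right) \left(-1958\right) + \left(-7 + 168\right)} = \sqrt{111606 + 161} = \sqrt{111767}$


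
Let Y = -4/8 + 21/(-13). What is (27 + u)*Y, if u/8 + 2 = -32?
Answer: 13475/26 ≈ 518.27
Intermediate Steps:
u = -272 (u = -16 + 8*(-32) = -16 - 256 = -272)
Y = -55/26 (Y = -4*⅛ + 21*(-1/13) = -½ - 21/13 = -55/26 ≈ -2.1154)
(27 + u)*Y = (27 - 272)*(-55/26) = -245*(-55/26) = 13475/26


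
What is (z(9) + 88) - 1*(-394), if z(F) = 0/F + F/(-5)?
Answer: 2401/5 ≈ 480.20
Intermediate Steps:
z(F) = -F/5 (z(F) = 0 + F*(-⅕) = 0 - F/5 = -F/5)
(z(9) + 88) - 1*(-394) = (-⅕*9 + 88) - 1*(-394) = (-9/5 + 88) + 394 = 431/5 + 394 = 2401/5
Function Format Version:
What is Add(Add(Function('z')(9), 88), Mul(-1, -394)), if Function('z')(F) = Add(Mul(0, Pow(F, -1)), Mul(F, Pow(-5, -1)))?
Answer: Rational(2401, 5) ≈ 480.20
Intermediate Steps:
Function('z')(F) = Mul(Rational(-1, 5), F) (Function('z')(F) = Add(0, Mul(F, Rational(-1, 5))) = Add(0, Mul(Rational(-1, 5), F)) = Mul(Rational(-1, 5), F))
Add(Add(Function('z')(9), 88), Mul(-1, -394)) = Add(Add(Mul(Rational(-1, 5), 9), 88), Mul(-1, -394)) = Add(Add(Rational(-9, 5), 88), 394) = Add(Rational(431, 5), 394) = Rational(2401, 5)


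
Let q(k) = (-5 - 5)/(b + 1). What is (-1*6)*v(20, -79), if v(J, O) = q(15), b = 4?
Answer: 12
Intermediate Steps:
q(k) = -2 (q(k) = (-5 - 5)/(4 + 1) = -10/5 = -10*⅕ = -2)
v(J, O) = -2
(-1*6)*v(20, -79) = -1*6*(-2) = -6*(-2) = 12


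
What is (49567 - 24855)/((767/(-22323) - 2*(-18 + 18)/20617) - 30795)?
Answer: -68955747/85929694 ≈ -0.80247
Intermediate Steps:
(49567 - 24855)/((767/(-22323) - 2*(-18 + 18)/20617) - 30795) = 24712/((767*(-1/22323) - 2*0*(1/20617)) - 30795) = 24712/((-767/22323 + 0*(1/20617)) - 30795) = 24712/((-767/22323 + 0) - 30795) = 24712/(-767/22323 - 30795) = 24712/(-687437552/22323) = 24712*(-22323/687437552) = -68955747/85929694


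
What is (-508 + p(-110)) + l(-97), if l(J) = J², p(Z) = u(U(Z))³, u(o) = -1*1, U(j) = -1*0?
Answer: 8900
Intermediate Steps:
U(j) = 0
u(o) = -1
p(Z) = -1 (p(Z) = (-1)³ = -1)
(-508 + p(-110)) + l(-97) = (-508 - 1) + (-97)² = -509 + 9409 = 8900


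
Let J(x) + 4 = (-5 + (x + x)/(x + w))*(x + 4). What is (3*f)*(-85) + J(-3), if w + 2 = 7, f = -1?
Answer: 243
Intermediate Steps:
w = 5 (w = -2 + 7 = 5)
J(x) = -4 + (-5 + 2*x/(5 + x))*(4 + x) (J(x) = -4 + (-5 + (x + x)/(x + 5))*(x + 4) = -4 + (-5 + (2*x)/(5 + x))*(4 + x) = -4 + (-5 + 2*x/(5 + x))*(4 + x))
(3*f)*(-85) + J(-3) = (3*(-1))*(-85) + (-120 - 41*(-3) - 3*(-3)²)/(5 - 3) = -3*(-85) + (-120 + 123 - 3*9)/2 = 255 + (-120 + 123 - 27)/2 = 255 + (½)*(-24) = 255 - 12 = 243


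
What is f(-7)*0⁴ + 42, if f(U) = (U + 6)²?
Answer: 42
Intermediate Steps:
f(U) = (6 + U)²
f(-7)*0⁴ + 42 = (6 - 7)²*0⁴ + 42 = (-1)²*0 + 42 = 1*0 + 42 = 0 + 42 = 42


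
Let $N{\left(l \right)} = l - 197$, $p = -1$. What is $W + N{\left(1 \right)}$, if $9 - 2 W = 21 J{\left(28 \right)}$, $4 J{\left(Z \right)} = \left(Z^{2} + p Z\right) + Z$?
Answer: $- \frac{4499}{2} \approx -2249.5$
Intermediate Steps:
$J{\left(Z \right)} = \frac{Z^{2}}{4}$ ($J{\left(Z \right)} = \frac{\left(Z^{2} - Z\right) + Z}{4} = \frac{Z^{2}}{4}$)
$N{\left(l \right)} = -197 + l$
$W = - \frac{4107}{2}$ ($W = \frac{9}{2} - \frac{21 \frac{28^{2}}{4}}{2} = \frac{9}{2} - \frac{21 \cdot \frac{1}{4} \cdot 784}{2} = \frac{9}{2} - \frac{21 \cdot 196}{2} = \frac{9}{2} - 2058 = - \frac{4107}{2} \approx -2053.5$)
$W + N{\left(1 \right)} = - \frac{4107}{2} + \left(-197 + 1\right) = - \frac{4107}{2} - 196 = - \frac{4499}{2}$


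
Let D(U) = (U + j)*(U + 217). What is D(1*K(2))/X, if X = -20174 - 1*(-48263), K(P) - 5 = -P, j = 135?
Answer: 10120/9363 ≈ 1.0809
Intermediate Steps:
K(P) = 5 - P
X = 28089 (X = -20174 + 48263 = 28089)
D(U) = (135 + U)*(217 + U) (D(U) = (U + 135)*(U + 217) = (135 + U)*(217 + U))
D(1*K(2))/X = (29295 + (1*(5 - 1*2))² + 352*(1*(5 - 1*2)))/28089 = (29295 + (1*(5 - 2))² + 352*(1*(5 - 2)))*(1/28089) = (29295 + (1*3)² + 352*(1*3))*(1/28089) = (29295 + 3² + 352*3)*(1/28089) = (29295 + 9 + 1056)*(1/28089) = 30360*(1/28089) = 10120/9363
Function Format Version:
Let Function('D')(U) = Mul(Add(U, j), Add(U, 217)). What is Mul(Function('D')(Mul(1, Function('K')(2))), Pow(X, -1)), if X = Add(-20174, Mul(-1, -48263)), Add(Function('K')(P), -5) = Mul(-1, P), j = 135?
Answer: Rational(10120, 9363) ≈ 1.0809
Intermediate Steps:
Function('K')(P) = Add(5, Mul(-1, P))
X = 28089 (X = Add(-20174, 48263) = 28089)
Function('D')(U) = Mul(Add(135, U), Add(217, U)) (Function('D')(U) = Mul(Add(U, 135), Add(U, 217)) = Mul(Add(135, U), Add(217, U)))
Mul(Function('D')(Mul(1, Function('K')(2))), Pow(X, -1)) = Mul(Add(29295, Pow(Mul(1, Add(5, Mul(-1, 2))), 2), Mul(352, Mul(1, Add(5, Mul(-1, 2))))), Pow(28089, -1)) = Mul(Add(29295, Pow(Mul(1, Add(5, -2)), 2), Mul(352, Mul(1, Add(5, -2)))), Rational(1, 28089)) = Mul(Add(29295, Pow(Mul(1, 3), 2), Mul(352, Mul(1, 3))), Rational(1, 28089)) = Mul(Add(29295, Pow(3, 2), Mul(352, 3)), Rational(1, 28089)) = Mul(Add(29295, 9, 1056), Rational(1, 28089)) = Mul(30360, Rational(1, 28089)) = Rational(10120, 9363)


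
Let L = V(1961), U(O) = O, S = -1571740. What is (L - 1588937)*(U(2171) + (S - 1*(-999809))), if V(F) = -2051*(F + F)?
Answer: 5488474719840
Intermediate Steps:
V(F) = -4102*F
L = -8044022 (L = -4102*1961 = -8044022)
(L - 1588937)*(U(2171) + (S - 1*(-999809))) = (-8044022 - 1588937)*(2171 + (-1571740 - 1*(-999809))) = -9632959*(2171 + (-1571740 + 999809)) = -9632959*(2171 - 571931) = -9632959*(-569760) = 5488474719840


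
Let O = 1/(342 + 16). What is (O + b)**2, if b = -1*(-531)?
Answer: 36137629801/128164 ≈ 2.8196e+5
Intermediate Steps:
b = 531
O = 1/358 ≈ 0.0027933
(O + b)**2 = (1/358 + 531)**2 = (190099/358)**2 = 36137629801/128164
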